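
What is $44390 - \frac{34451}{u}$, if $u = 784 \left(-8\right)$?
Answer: $\frac{278448531}{6272} \approx 44396.0$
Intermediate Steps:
$u = -6272$
$44390 - \frac{34451}{u} = 44390 - \frac{34451}{-6272} = 44390 - 34451 \left(- \frac{1}{6272}\right) = 44390 - - \frac{34451}{6272} = 44390 + \frac{34451}{6272} = \frac{278448531}{6272}$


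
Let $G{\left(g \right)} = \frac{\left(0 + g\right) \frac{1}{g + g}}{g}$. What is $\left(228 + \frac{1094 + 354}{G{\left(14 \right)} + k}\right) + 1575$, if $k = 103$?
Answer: $\frac{5242199}{2885} \approx 1817.1$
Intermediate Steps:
$G{\left(g \right)} = \frac{1}{2 g}$ ($G{\left(g \right)} = \frac{g \frac{1}{2 g}}{g} = \frac{1}{2 g}$)
$\left(228 + \frac{1094 + 354}{G{\left(14 \right)} + k}\right) + 1575 = \left(228 + \frac{1094 + 354}{\frac{1}{2 \cdot 14} + 103}\right) + 1575 = \left(228 + \frac{1448}{\frac{1}{2} \cdot \frac{1}{14} + 103}\right) + 1575 = \left(228 + \frac{1448}{\frac{1}{28} + 103}\right) + 1575 = \left(228 + \frac{1448}{\frac{2885}{28}}\right) + 1575 = \left(228 + 1448 \cdot \frac{28}{2885}\right) + 1575 = \left(228 + \frac{40544}{2885}\right) + 1575 = \frac{698324}{2885} + 1575 = \frac{5242199}{2885}$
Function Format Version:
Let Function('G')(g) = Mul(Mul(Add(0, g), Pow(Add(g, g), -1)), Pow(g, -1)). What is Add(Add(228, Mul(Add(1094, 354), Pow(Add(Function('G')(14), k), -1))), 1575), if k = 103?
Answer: Rational(5242199, 2885) ≈ 1817.1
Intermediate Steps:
Function('G')(g) = Mul(Rational(1, 2), Pow(g, -1)) (Function('G')(g) = Mul(Mul(g, Pow(Mul(2, g), -1)), Pow(g, -1)) = Mul(Mul(g, Mul(Rational(1, 2), Pow(g, -1))), Pow(g, -1)) = Mul(Rational(1, 2), Pow(g, -1)))
Add(Add(228, Mul(Add(1094, 354), Pow(Add(Function('G')(14), k), -1))), 1575) = Add(Add(228, Mul(Add(1094, 354), Pow(Add(Mul(Rational(1, 2), Pow(14, -1)), 103), -1))), 1575) = Add(Add(228, Mul(1448, Pow(Add(Mul(Rational(1, 2), Rational(1, 14)), 103), -1))), 1575) = Add(Add(228, Mul(1448, Pow(Add(Rational(1, 28), 103), -1))), 1575) = Add(Add(228, Mul(1448, Pow(Rational(2885, 28), -1))), 1575) = Add(Add(228, Mul(1448, Rational(28, 2885))), 1575) = Add(Add(228, Rational(40544, 2885)), 1575) = Add(Rational(698324, 2885), 1575) = Rational(5242199, 2885)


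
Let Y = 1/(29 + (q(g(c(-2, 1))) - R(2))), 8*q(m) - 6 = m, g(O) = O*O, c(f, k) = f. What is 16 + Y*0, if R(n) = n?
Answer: 16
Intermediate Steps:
g(O) = O²
q(m) = ¾ + m/8
Y = 4/113 (Y = 1/(29 + ((¾ + (⅛)*(-2)²) - 1*2)) = 1/(29 + ((¾ + (⅛)*4) - 2)) = 1/(29 + ((¾ + ½) - 2)) = 1/(29 + (5/4 - 2)) = 1/(29 - ¾) = 1/(113/4) = 4/113 ≈ 0.035398)
16 + Y*0 = 16 + (4/113)*0 = 16 + 0 = 16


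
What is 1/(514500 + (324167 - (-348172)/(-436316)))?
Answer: 109079/91480870650 ≈ 1.1924e-6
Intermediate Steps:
1/(514500 + (324167 - (-348172)/(-436316))) = 1/(514500 + (324167 - (-348172)*(-1)/436316)) = 1/(514500 + (324167 - 1*87043/109079)) = 1/(514500 + (324167 - 87043/109079)) = 1/(514500 + 35359725150/109079) = 1/(91480870650/109079) = 109079/91480870650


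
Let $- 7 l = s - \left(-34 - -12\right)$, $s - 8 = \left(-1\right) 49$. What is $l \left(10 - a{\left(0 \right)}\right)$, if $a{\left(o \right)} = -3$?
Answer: $\frac{247}{7} \approx 35.286$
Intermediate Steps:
$s = -41$ ($s = 8 - 49 = -41$)
$l = \frac{19}{7}$ ($l = - \frac{-41 - \left(-34 - -12\right)}{7} = - \frac{-41 - \left(-34 + 12\right)}{7} = - \frac{-41 - -22}{7} = - \frac{-41 + 22}{7} = \left(- \frac{1}{7}\right) \left(-19\right) = \frac{19}{7} \approx 2.7143$)
$l \left(10 - a{\left(0 \right)}\right) = \frac{19 \left(10 - -3\right)}{7} = \frac{19 \left(10 + 3\right)}{7} = \frac{19}{7} \cdot 13 = \frac{247}{7}$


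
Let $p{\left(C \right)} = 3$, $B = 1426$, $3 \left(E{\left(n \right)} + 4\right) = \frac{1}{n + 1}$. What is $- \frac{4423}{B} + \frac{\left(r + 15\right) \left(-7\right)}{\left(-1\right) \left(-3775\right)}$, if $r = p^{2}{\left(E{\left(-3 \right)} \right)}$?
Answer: $- \frac{16936393}{5383150} \approx -3.1462$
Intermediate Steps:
$E{\left(n \right)} = -4 + \frac{1}{3 \left(1 + n\right)}$ ($E{\left(n \right)} = -4 + \frac{1}{3 \left(n + 1\right)} = -4 + \frac{1}{3 \left(1 + n\right)}$)
$r = 9$ ($r = 3^{2} = 9$)
$- \frac{4423}{B} + \frac{\left(r + 15\right) \left(-7\right)}{\left(-1\right) \left(-3775\right)} = - \frac{4423}{1426} + \frac{\left(9 + 15\right) \left(-7\right)}{\left(-1\right) \left(-3775\right)} = \left(-4423\right) \frac{1}{1426} + \frac{24 \left(-7\right)}{3775} = - \frac{4423}{1426} - \frac{168}{3775} = - \frac{16936393}{5383150}$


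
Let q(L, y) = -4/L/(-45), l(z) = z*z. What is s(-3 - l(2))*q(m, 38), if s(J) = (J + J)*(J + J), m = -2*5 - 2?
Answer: -196/135 ≈ -1.4519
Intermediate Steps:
l(z) = z**2
m = -12 (m = -10 - 2 = -12)
s(J) = 4*J**2 (s(J) = (2*J)*(2*J) = 4*J**2)
q(L, y) = 4/(45*L) (q(L, y) = -4/L*(-1/45) = 4/(45*L))
s(-3 - l(2))*q(m, 38) = (4*(-3 - 1*2**2)**2)*((4/45)/(-12)) = (4*(-3 - 1*4)**2)*((4/45)*(-1/12)) = (4*(-3 - 4)**2)*(-1/135) = (4*(-7)**2)*(-1/135) = (4*49)*(-1/135) = 196*(-1/135) = -196/135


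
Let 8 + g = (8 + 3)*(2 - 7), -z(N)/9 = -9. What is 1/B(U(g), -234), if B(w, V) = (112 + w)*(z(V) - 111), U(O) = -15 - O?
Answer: -1/4800 ≈ -0.00020833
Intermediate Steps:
z(N) = 81 (z(N) = -9*(-9) = 81)
g = -63 (g = -8 + (8 + 3)*(2 - 7) = -8 + 11*(-5) = -8 - 55 = -63)
B(w, V) = -3360 - 30*w (B(w, V) = (112 + w)*(81 - 111) = (112 + w)*(-30) = -3360 - 30*w)
1/B(U(g), -234) = 1/(-3360 - 30*(-15 - 1*(-63))) = 1/(-3360 - 30*(-15 + 63)) = 1/(-3360 - 30*48) = 1/(-3360 - 1440) = 1/(-4800) = -1/4800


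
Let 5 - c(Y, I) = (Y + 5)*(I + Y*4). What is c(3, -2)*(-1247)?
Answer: 93525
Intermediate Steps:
c(Y, I) = 5 - (5 + Y)*(I + 4*Y) (c(Y, I) = 5 - (Y + 5)*(I + Y*4) = 5 - (5 + Y)*(I + 4*Y))
c(3, -2)*(-1247) = (5 - 20*3 - 5*(-2) - 4*3² - 1*(-2)*3)*(-1247) = (5 - 60 + 10 - 4*9 + 6)*(-1247) = (5 - 60 + 10 - 36 + 6)*(-1247) = -75*(-1247) = 93525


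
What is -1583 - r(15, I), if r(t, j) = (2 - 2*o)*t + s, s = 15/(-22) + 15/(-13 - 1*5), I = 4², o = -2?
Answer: -55159/33 ≈ -1671.5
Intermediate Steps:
I = 16
s = -50/33 (s = 15*(-1/22) + 15/(-13 - 5) = -15/22 + 15/(-18) = -15/22 + 15*(-1/18) = -15/22 - ⅚ = -50/33 ≈ -1.5152)
r(t, j) = -50/33 + 6*t (r(t, j) = (2 - 2*(-2))*t - 50/33 = (2 + 4)*t - 50/33 = 6*t - 50/33 = -50/33 + 6*t)
-1583 - r(15, I) = -1583 - (-50/33 + 6*15) = -1583 - (-50/33 + 90) = -1583 - 1*2920/33 = -1583 - 2920/33 = -55159/33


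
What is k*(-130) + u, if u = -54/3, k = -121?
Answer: 15712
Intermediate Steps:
u = -18 (u = -54*1/3 = -18)
k*(-130) + u = -121*(-130) - 18 = 15730 - 18 = 15712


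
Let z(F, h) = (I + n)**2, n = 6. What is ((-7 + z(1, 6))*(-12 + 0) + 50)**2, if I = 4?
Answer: 1136356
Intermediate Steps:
z(F, h) = 100 (z(F, h) = (4 + 6)**2 = 10**2 = 100)
((-7 + z(1, 6))*(-12 + 0) + 50)**2 = ((-7 + 100)*(-12 + 0) + 50)**2 = (93*(-12) + 50)**2 = (-1116 + 50)**2 = (-1066)**2 = 1136356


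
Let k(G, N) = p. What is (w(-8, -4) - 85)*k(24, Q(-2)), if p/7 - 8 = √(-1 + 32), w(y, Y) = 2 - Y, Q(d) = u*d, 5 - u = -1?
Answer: -4424 - 553*√31 ≈ -7503.0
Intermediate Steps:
u = 6 (u = 5 - 1*(-1) = 5 + 1 = 6)
Q(d) = 6*d
p = 56 + 7*√31 (p = 56 + 7*√(-1 + 32) = 56 + 7*√31 ≈ 94.974)
k(G, N) = 56 + 7*√31
(w(-8, -4) - 85)*k(24, Q(-2)) = ((2 - 1*(-4)) - 85)*(56 + 7*√31) = ((2 + 4) - 85)*(56 + 7*√31) = (6 - 85)*(56 + 7*√31) = -79*(56 + 7*√31) = -4424 - 553*√31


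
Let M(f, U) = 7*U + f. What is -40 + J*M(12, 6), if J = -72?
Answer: -3928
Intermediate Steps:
M(f, U) = f + 7*U
-40 + J*M(12, 6) = -40 - 72*(12 + 7*6) = -40 - 72*(12 + 42) = -40 - 72*54 = -40 - 3888 = -3928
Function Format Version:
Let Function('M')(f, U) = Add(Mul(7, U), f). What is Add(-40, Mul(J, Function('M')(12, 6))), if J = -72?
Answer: -3928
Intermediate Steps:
Function('M')(f, U) = Add(f, Mul(7, U))
Add(-40, Mul(J, Function('M')(12, 6))) = Add(-40, Mul(-72, Add(12, Mul(7, 6)))) = Add(-40, Mul(-72, Add(12, 42))) = Add(-40, Mul(-72, 54)) = Add(-40, -3888) = -3928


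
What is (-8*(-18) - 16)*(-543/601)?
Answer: -69504/601 ≈ -115.65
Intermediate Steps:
(-8*(-18) - 16)*(-543/601) = (144 - 16)*(-543*1/601) = 128*(-543/601) = -69504/601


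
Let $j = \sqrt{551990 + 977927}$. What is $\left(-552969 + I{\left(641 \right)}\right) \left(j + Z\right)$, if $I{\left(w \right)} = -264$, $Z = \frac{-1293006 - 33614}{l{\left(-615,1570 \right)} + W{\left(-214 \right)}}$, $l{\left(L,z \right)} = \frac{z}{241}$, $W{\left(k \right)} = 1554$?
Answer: $\frac{44219280238215}{94021} - 553233 \sqrt{1529917} \approx -2.1398 \cdot 10^{8}$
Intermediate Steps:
$l{\left(L,z \right)} = \frac{z}{241}$ ($l{\left(L,z \right)} = z \frac{1}{241} = \frac{z}{241}$)
$Z = - \frac{79928855}{94021}$ ($Z = \frac{-1293006 - 33614}{\frac{1}{241} \cdot 1570 + 1554} = - \frac{1326620}{\frac{1570}{241} + 1554} = - \frac{1326620}{\frac{376084}{241}} = \left(-1326620\right) \frac{241}{376084} = - \frac{79928855}{94021} \approx -850.12$)
$j = \sqrt{1529917} \approx 1236.9$
$\left(-552969 + I{\left(641 \right)}\right) \left(j + Z\right) = \left(-552969 - 264\right) \left(\sqrt{1529917} - \frac{79928855}{94021}\right) = - 553233 \left(- \frac{79928855}{94021} + \sqrt{1529917}\right) = \frac{44219280238215}{94021} - 553233 \sqrt{1529917}$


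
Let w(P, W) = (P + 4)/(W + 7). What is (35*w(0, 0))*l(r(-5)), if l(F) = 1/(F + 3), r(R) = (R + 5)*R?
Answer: 20/3 ≈ 6.6667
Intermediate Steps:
w(P, W) = (4 + P)/(7 + W)
r(R) = R*(5 + R) (r(R) = (5 + R)*R = R*(5 + R))
l(F) = 1/(3 + F)
(35*w(0, 0))*l(r(-5)) = (35*((4 + 0)/(7 + 0)))/(3 - 5*(5 - 5)) = (35*(4/7))/(3 - 5*0) = (35*((⅐)*4))/(3 + 0) = (35*(4/7))/3 = 20*(⅓) = 20/3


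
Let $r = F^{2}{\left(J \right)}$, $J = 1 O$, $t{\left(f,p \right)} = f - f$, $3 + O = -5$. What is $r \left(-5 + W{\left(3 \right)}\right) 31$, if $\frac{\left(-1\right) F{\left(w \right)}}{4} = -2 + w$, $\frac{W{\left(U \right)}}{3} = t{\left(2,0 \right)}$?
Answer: $-248000$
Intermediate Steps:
$O = -8$ ($O = -3 - 5 = -8$)
$t{\left(f,p \right)} = 0$
$W{\left(U \right)} = 0$ ($W{\left(U \right)} = 3 \cdot 0 = 0$)
$J = -8$ ($J = 1 \left(-8\right) = -8$)
$F{\left(w \right)} = 8 - 4 w$ ($F{\left(w \right)} = - 4 \left(-2 + w\right) = 8 - 4 w$)
$r = 1600$ ($r = \left(8 - -32\right)^{2} = \left(8 + 32\right)^{2} = 40^{2} = 1600$)
$r \left(-5 + W{\left(3 \right)}\right) 31 = 1600 \left(-5 + 0\right) 31 = 1600 \left(-5\right) 31 = \left(-8000\right) 31 = -248000$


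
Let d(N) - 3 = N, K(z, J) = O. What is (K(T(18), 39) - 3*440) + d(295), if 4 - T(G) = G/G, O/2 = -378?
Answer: -1778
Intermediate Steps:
O = -756 (O = 2*(-378) = -756)
T(G) = 3 (T(G) = 4 - G/G = 4 - 1*1 = 4 - 1 = 3)
K(z, J) = -756
d(N) = 3 + N
(K(T(18), 39) - 3*440) + d(295) = (-756 - 3*440) + (3 + 295) = (-756 - 1320) + 298 = -2076 + 298 = -1778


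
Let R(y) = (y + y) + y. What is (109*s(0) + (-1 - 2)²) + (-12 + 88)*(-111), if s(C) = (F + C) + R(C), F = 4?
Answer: -7991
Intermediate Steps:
R(y) = 3*y (R(y) = 2*y + y = 3*y)
s(C) = 4 + 4*C (s(C) = (4 + C) + 3*C = 4 + 4*C)
(109*s(0) + (-1 - 2)²) + (-12 + 88)*(-111) = (109*(4 + 4*0) + (-1 - 2)²) + (-12 + 88)*(-111) = (109*(4 + 0) + (-3)²) + 76*(-111) = (109*4 + 9) - 8436 = (436 + 9) - 8436 = 445 - 8436 = -7991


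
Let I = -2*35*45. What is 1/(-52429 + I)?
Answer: -1/55579 ≈ -1.7992e-5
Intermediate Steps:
I = -3150 (I = -70*45 = -3150)
1/(-52429 + I) = 1/(-52429 - 3150) = 1/(-55579) = -1/55579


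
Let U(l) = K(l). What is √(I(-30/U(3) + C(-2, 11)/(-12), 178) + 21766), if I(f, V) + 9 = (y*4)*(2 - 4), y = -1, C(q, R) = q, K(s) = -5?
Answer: √21765 ≈ 147.53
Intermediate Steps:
U(l) = -5
I(f, V) = -1 (I(f, V) = -9 + (-1*4)*(2 - 4) = -9 - 4*(-2) = -9 + 8 = -1)
√(I(-30/U(3) + C(-2, 11)/(-12), 178) + 21766) = √(-1 + 21766) = √21765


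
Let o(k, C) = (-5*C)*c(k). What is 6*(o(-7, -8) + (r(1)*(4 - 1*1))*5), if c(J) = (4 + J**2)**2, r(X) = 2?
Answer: 674340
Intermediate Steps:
o(k, C) = -5*C*(4 + k**2)**2 (o(k, C) = (-5*C)*(4 + k**2)**2 = -5*C*(4 + k**2)**2)
6*(o(-7, -8) + (r(1)*(4 - 1*1))*5) = 6*(-5*(-8)*(4 + (-7)**2)**2 + (2*(4 - 1*1))*5) = 6*(-5*(-8)*(4 + 49)**2 + (2*(4 - 1))*5) = 6*(-5*(-8)*53**2 + (2*3)*5) = 6*(-5*(-8)*2809 + 6*5) = 6*(112360 + 30) = 6*112390 = 674340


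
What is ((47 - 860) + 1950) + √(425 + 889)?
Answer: 1137 + 3*√146 ≈ 1173.3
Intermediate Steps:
((47 - 860) + 1950) + √(425 + 889) = (-813 + 1950) + √1314 = 1137 + 3*√146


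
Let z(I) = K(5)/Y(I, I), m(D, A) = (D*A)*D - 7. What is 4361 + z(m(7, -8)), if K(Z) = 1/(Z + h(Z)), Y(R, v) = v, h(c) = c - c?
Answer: 8700194/1995 ≈ 4361.0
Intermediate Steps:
h(c) = 0
K(Z) = 1/Z (K(Z) = 1/(Z + 0) = 1/Z)
m(D, A) = -7 + A*D**2 (m(D, A) = (A*D)*D - 7 = A*D**2 - 7 = -7 + A*D**2)
z(I) = 1/(5*I)
4361 + z(m(7, -8)) = 4361 + 1/(5*(-7 - 8*7**2)) = 4361 + 1/(5*(-7 - 8*49)) = 4361 + 1/(5*(-7 - 392)) = 4361 + (1/5)/(-399) = 4361 + (1/5)*(-1/399) = 4361 - 1/1995 = 8700194/1995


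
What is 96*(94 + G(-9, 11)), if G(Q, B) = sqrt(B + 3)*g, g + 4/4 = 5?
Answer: 9024 + 384*sqrt(14) ≈ 10461.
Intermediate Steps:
g = 4 (g = -1 + 5 = 4)
G(Q, B) = 4*sqrt(3 + B) (G(Q, B) = sqrt(B + 3)*4 = sqrt(3 + B)*4 = 4*sqrt(3 + B))
96*(94 + G(-9, 11)) = 96*(94 + 4*sqrt(3 + 11)) = 96*(94 + 4*sqrt(14)) = 9024 + 384*sqrt(14)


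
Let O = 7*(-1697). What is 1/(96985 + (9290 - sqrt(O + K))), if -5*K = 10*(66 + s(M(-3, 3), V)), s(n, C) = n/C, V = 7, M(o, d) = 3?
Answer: 743925/79060713458 + I*sqrt(588581)/79060713458 ≈ 9.4095e-6 + 9.7038e-9*I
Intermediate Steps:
O = -11879
K = -930/7 (K = -2*(66 + 3/7) = -2*465/7 = -1/5*4650/7 = -930/7 ≈ -132.86)
1/(96985 + (9290 - sqrt(O + K))) = 1/(96985 + (9290 - sqrt(-11879 - 930/7))) = 1/(96985 + (9290 - sqrt(-84083/7))) = 1/(96985 + (9290 - I*sqrt(588581)/7)) = 1/(106275 - I*sqrt(588581)/7)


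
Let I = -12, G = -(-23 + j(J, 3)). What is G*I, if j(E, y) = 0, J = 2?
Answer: -276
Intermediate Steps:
G = 23 (G = -(-23 + 0) = -1*(-23) = 23)
G*I = 23*(-12) = -276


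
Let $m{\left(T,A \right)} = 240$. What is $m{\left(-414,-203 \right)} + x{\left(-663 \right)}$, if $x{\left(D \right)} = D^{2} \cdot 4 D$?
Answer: $-1165736748$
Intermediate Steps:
$x{\left(D \right)} = 4 D^{3}$ ($x{\left(D \right)} = 4 D^{2} D = 4 D^{3}$)
$m{\left(-414,-203 \right)} + x{\left(-663 \right)} = 240 + 4 \left(-663\right)^{3} = 240 + 4 \left(-291434247\right) = 240 - 1165736988 = -1165736748$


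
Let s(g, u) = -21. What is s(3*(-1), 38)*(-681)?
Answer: 14301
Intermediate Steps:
s(3*(-1), 38)*(-681) = -21*(-681) = 14301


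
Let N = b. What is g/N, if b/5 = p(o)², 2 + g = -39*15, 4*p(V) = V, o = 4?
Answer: -587/5 ≈ -117.40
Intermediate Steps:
p(V) = V/4
g = -587 (g = -2 - 39*15 = -2 - 585 = -587)
b = 5 (b = 5*((¼)*4)² = 5*1² = 5*1 = 5)
N = 5
g/N = -587/5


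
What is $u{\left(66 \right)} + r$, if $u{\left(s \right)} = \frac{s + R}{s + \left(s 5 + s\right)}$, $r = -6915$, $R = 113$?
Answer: $- \frac{3194551}{462} \approx -6914.6$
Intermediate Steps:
$u{\left(s \right)} = \frac{113 + s}{7 s}$ ($u{\left(s \right)} = \frac{s + 113}{s + \left(s 5 + s\right)} = \frac{113 + s}{s + \left(5 s + s\right)} = \frac{113 + s}{s + 6 s} = \frac{113 + s}{7 s}$)
$u{\left(66 \right)} + r = \frac{113 + 66}{7 \cdot 66} - 6915 = \frac{1}{7} \cdot \frac{1}{66} \cdot 179 - 6915 = \frac{179}{462} - 6915 = - \frac{3194551}{462}$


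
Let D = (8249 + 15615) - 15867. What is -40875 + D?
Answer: -32878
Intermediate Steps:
D = 7997 (D = 23864 - 15867 = 7997)
-40875 + D = -40875 + 7997 = -32878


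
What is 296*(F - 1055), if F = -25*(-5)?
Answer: -275280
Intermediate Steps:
F = 125
296*(F - 1055) = 296*(125 - 1055) = 296*(-930) = -275280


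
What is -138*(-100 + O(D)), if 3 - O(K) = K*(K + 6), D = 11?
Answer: 39192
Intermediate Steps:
O(K) = 3 - K*(6 + K) (O(K) = 3 - K*(K + 6) = 3 - K*(6 + K))
-138*(-100 + O(D)) = -138*(-100 + (3 - 1*11² - 6*11)) = -138*(-100 + (3 - 1*121 - 66)) = -138*(-100 + (3 - 121 - 66)) = -138*(-100 - 184) = -138*(-284) = 39192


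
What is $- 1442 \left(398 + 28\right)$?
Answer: $-614292$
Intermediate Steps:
$- 1442 \left(398 + 28\right) = \left(-1442\right) 426 = -614292$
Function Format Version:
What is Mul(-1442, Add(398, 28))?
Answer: -614292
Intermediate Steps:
Mul(-1442, Add(398, 28)) = Mul(-1442, 426) = -614292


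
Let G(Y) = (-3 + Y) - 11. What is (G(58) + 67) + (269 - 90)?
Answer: 290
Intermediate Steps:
G(Y) = -14 + Y
(G(58) + 67) + (269 - 90) = ((-14 + 58) + 67) + (269 - 90) = (44 + 67) + 179 = 111 + 179 = 290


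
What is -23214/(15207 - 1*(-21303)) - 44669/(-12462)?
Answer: 223595387/75831270 ≈ 2.9486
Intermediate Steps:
-23214/(15207 - 1*(-21303)) - 44669/(-12462) = -23214/(15207 + 21303) - 44669*(-1/12462) = -23214/36510 + 44669/12462 = -23214*1/36510 + 44669/12462 = -3869/6085 + 44669/12462 = 223595387/75831270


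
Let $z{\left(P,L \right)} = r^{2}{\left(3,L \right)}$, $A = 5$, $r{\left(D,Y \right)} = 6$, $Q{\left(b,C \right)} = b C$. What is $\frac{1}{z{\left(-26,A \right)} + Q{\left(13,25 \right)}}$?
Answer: $\frac{1}{361} \approx 0.0027701$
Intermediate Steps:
$Q{\left(b,C \right)} = C b$
$z{\left(P,L \right)} = 36$ ($z{\left(P,L \right)} = 6^{2} = 36$)
$\frac{1}{z{\left(-26,A \right)} + Q{\left(13,25 \right)}} = \frac{1}{36 + 25 \cdot 13} = \frac{1}{36 + 325} = \frac{1}{361}$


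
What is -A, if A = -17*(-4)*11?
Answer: -748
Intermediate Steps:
A = 748 (A = 68*11 = 748)
-A = -1*748 = -748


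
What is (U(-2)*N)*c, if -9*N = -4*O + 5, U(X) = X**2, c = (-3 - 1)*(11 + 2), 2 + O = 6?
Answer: -2288/9 ≈ -254.22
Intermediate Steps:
O = 4 (O = -2 + 6 = 4)
c = -52 (c = -4*13 = -52)
N = 11/9 (N = -(-4*4 + 5)/9 = -(-16 + 5)/9 = -1/9*(-11) = 11/9 ≈ 1.2222)
(U(-2)*N)*c = ((-2)**2*(11/9))*(-52) = (4*(11/9))*(-52) = (44/9)*(-52) = -2288/9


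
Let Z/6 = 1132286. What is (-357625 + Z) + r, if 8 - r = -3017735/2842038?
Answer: 18291640947497/2842038 ≈ 6.4361e+6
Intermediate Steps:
Z = 6793716 (Z = 6*1132286 = 6793716)
r = 25754039/2842038 (r = 8 - (-3017735)/2842038 = 8 - 1*(-3017735/2842038) = 8 + 3017735/2842038 = 25754039/2842038 ≈ 9.0618)
(-357625 + Z) + r = (-357625 + 6793716) + 25754039/2842038 = 6436091 + 25754039/2842038 = 18291640947497/2842038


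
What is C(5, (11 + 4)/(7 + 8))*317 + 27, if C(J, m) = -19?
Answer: -5996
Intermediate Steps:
C(5, (11 + 4)/(7 + 8))*317 + 27 = -19*317 + 27 = -6023 + 27 = -5996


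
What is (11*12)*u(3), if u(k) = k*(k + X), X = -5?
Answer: -792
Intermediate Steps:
u(k) = k*(-5 + k) (u(k) = k*(k - 5) = k*(-5 + k))
(11*12)*u(3) = (11*12)*(3*(-5 + 3)) = 132*(3*(-2)) = 132*(-6) = -792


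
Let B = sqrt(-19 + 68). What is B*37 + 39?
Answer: 298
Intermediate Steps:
B = 7 (B = sqrt(49) = 7)
B*37 + 39 = 7*37 + 39 = 259 + 39 = 298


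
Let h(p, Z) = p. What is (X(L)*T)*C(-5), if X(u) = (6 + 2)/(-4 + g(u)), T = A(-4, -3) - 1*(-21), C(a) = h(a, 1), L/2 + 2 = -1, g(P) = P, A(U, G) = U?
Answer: 68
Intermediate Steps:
L = -6 (L = -4 + 2*(-1) = -4 - 2 = -6)
C(a) = a
T = 17 (T = -4 - 1*(-21) = -4 + 21 = 17)
X(u) = 8/(-4 + u) (X(u) = (6 + 2)/(-4 + u) = 8/(-4 + u))
(X(L)*T)*C(-5) = ((8/(-4 - 6))*17)*(-5) = ((8/(-10))*17)*(-5) = ((8*(-⅒))*17)*(-5) = -⅘*17*(-5) = -68/5*(-5) = 68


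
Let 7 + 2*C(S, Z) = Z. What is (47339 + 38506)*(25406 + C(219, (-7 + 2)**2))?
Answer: 2181750675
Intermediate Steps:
C(S, Z) = -7/2 + Z/2
(47339 + 38506)*(25406 + C(219, (-7 + 2)**2)) = (47339 + 38506)*(25406 + (-7/2 + (-7 + 2)**2/2)) = 85845*(25406 + (-7/2 + (1/2)*(-5)**2)) = 85845*(25406 + (-7/2 + (1/2)*25)) = 85845*(25406 + (-7/2 + 25/2)) = 85845*(25406 + 9) = 85845*25415 = 2181750675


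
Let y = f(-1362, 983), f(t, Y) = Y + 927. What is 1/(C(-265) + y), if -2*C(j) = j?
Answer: 2/4085 ≈ 0.00048960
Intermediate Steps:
C(j) = -j/2
f(t, Y) = 927 + Y
y = 1910 (y = 927 + 983 = 1910)
1/(C(-265) + y) = 1/(-1/2*(-265) + 1910) = 1/(265/2 + 1910) = 1/(4085/2) = 2/4085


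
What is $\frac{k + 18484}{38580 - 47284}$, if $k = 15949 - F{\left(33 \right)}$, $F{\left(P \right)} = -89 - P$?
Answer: $- \frac{34555}{8704} \approx -3.97$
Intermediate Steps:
$k = 16071$ ($k = 15949 - \left(-89 - 33\right) = 15949 - -122 = 15949 + 122 = 16071$)
$\frac{k + 18484}{38580 - 47284} = \frac{16071 + 18484}{38580 - 47284} = \frac{34555}{-8704} = 34555 \left(- \frac{1}{8704}\right) = - \frac{34555}{8704}$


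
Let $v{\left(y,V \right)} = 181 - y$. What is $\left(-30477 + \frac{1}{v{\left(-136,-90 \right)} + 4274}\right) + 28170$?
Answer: $- \frac{10591436}{4591} \approx -2307.0$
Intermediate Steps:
$\left(-30477 + \frac{1}{v{\left(-136,-90 \right)} + 4274}\right) + 28170 = \left(-30477 + \frac{1}{\left(181 - -136\right) + 4274}\right) + 28170 = \left(-30477 + \frac{1}{\left(181 + 136\right) + 4274}\right) + 28170 = \left(-30477 + \frac{1}{317 + 4274}\right) + 28170 = \left(-30477 + \frac{1}{4591}\right) + 28170 = - \frac{139919906}{4591} + 28170 = - \frac{10591436}{4591}$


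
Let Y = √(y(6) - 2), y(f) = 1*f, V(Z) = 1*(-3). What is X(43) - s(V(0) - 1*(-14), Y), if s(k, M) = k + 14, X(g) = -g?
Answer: -68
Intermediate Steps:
V(Z) = -3
y(f) = f
Y = 2 (Y = √(6 - 2) = √4 = 2)
s(k, M) = 14 + k
X(43) - s(V(0) - 1*(-14), Y) = -1*43 - (14 + (-3 - 1*(-14))) = -43 - (14 + (-3 + 14)) = -43 - (14 + 11) = -43 - 1*25 = -43 - 25 = -68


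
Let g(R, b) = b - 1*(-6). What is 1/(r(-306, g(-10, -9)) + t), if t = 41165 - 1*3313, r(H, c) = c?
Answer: 1/37849 ≈ 2.6421e-5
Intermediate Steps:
g(R, b) = 6 + b (g(R, b) = b + 6 = 6 + b)
t = 37852 (t = 41165 - 3313 = 37852)
1/(r(-306, g(-10, -9)) + t) = 1/((6 - 9) + 37852) = 1/(-3 + 37852) = 1/37849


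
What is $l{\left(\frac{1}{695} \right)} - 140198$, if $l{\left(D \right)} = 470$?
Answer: $-139728$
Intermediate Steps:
$l{\left(\frac{1}{695} \right)} - 140198 = 470 - 140198 = -139728$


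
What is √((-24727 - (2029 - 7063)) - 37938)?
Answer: I*√57631 ≈ 240.06*I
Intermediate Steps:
√((-24727 - (2029 - 7063)) - 37938) = √((-24727 - 1*(-5034)) - 37938) = √((-24727 + 5034) - 37938) = √(-19693 - 37938) = √(-57631) = I*√57631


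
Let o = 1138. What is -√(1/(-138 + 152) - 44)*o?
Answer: -569*I*√8610/7 ≈ -7542.5*I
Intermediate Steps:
-√(1/(-138 + 152) - 44)*o = -√(1/(-138 + 152) - 44)*1138 = -√(1/14 - 44)*1138 = -√(-615/14)*1138 = -I*√8610/14*1138 = -569*I*√8610/7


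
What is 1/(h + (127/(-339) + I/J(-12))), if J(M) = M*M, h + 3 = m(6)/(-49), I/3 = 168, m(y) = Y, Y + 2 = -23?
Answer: 33222/21115 ≈ 1.5734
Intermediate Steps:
Y = -25 (Y = -2 - 23 = -25)
m(y) = -25
I = 504 (I = 3*168 = 504)
h = -122/49 (h = -3 - 25/(-49) = -3 - 25*(-1/49) = -3 + 25/49 = -122/49 ≈ -2.4898)
J(M) = M²
1/(h + (127/(-339) + I/J(-12))) = 1/(-122/49 + (127/(-339) + 504/((-12)²))) = 1/(-122/49 + (127*(-1/339) + 504/144)) = 1/(-122/49 + (-127/339 + 504*(1/144))) = 1/(-122/49 + (-127/339 + 7/2)) = 1/(-122/49 + 2119/678) = 1/(21115/33222) = 33222/21115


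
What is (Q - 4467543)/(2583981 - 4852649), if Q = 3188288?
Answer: 1279255/2268668 ≈ 0.56388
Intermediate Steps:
(Q - 4467543)/(2583981 - 4852649) = (3188288 - 4467543)/(2583981 - 4852649) = -1279255/(-2268668) = -1279255*(-1/2268668) = 1279255/2268668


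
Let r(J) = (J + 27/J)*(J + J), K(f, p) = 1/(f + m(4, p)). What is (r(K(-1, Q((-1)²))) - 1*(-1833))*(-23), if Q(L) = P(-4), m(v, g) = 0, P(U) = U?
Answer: -43447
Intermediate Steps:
Q(L) = -4
K(f, p) = 1/f (K(f, p) = 1/(f + 0) = 1/f)
r(J) = 2*J*(J + 27/J) (r(J) = (J + 27/J)*(2*J) = 2*J*(J + 27/J))
(r(K(-1, Q((-1)²))) - 1*(-1833))*(-23) = ((54 + 2*(1/(-1))²) - 1*(-1833))*(-23) = ((54 + 2*(-1)²) + 1833)*(-23) = ((54 + 2*1) + 1833)*(-23) = ((54 + 2) + 1833)*(-23) = (56 + 1833)*(-23) = 1889*(-23) = -43447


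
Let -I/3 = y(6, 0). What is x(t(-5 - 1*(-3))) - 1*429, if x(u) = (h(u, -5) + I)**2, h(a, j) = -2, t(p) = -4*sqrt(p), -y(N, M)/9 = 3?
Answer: 5812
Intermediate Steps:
y(N, M) = -27 (y(N, M) = -9*3 = -27)
I = 81 (I = -3*(-27) = 81)
x(u) = 6241 (x(u) = (-2 + 81)**2 = 79**2 = 6241)
x(t(-5 - 1*(-3))) - 1*429 = 6241 - 1*429 = 6241 - 429 = 5812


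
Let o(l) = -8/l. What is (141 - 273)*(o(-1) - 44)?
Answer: 4752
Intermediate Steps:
(141 - 273)*(o(-1) - 44) = (141 - 273)*(-8/(-1) - 44) = -132*(-8*(-1) - 44) = -132*(8 - 44) = -132*(-36) = 4752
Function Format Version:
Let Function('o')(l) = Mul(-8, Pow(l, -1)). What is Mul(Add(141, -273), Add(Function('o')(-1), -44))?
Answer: 4752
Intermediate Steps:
Mul(Add(141, -273), Add(Function('o')(-1), -44)) = Mul(Add(141, -273), Add(Mul(-8, Pow(-1, -1)), -44)) = Mul(-132, Add(Mul(-8, -1), -44)) = Mul(-132, Add(8, -44)) = Mul(-132, -36) = 4752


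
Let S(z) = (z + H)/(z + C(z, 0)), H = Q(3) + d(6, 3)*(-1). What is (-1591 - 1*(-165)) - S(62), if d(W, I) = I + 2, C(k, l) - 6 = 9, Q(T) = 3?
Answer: -109862/77 ≈ -1426.8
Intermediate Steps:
C(k, l) = 15 (C(k, l) = 6 + 9 = 15)
d(W, I) = 2 + I
H = -2 (H = 3 + (2 + 3)*(-1) = 3 + 5*(-1) = 3 - 5 = -2)
S(z) = (-2 + z)/(15 + z) (S(z) = (z - 2)/(z + 15) = (-2 + z)/(15 + z))
(-1591 - 1*(-165)) - S(62) = (-1591 - 1*(-165)) - (-2 + 62)/(15 + 62) = (-1591 + 165) - 60/77 = -1426 - 60/77 = -109862/77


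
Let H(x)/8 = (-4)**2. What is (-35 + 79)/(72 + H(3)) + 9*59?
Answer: 26561/50 ≈ 531.22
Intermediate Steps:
H(x) = 128 (H(x) = 8*(-4)**2 = 8*16 = 128)
(-35 + 79)/(72 + H(3)) + 9*59 = (-35 + 79)/(72 + 128) + 9*59 = 44/200 + 531 = 44*(1/200) + 531 = 11/50 + 531 = 26561/50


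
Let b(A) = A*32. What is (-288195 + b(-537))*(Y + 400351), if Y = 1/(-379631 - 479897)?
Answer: -105084851556684933/859528 ≈ -1.2226e+11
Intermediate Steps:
Y = -1/859528 (Y = 1/(-859528) = -1/859528 ≈ -1.1634e-6)
b(A) = 32*A
(-288195 + b(-537))*(Y + 400351) = (-288195 + 32*(-537))*(-1/859528 + 400351) = (-288195 - 17184)*(344112894327/859528) = -305379*344112894327/859528 = -105084851556684933/859528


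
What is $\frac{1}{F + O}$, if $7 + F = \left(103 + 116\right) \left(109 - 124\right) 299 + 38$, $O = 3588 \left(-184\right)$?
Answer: $- \frac{1}{1642376} \approx -6.0887 \cdot 10^{-7}$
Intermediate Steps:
$O = -660192$
$F = -982184$ ($F = -7 + \left(\left(103 + 116\right) \left(109 - 124\right) 299 + 38\right) = -7 + \left(219 \left(-15\right) 299 + 38\right) = -7 + \left(\left(-3285\right) 299 + 38\right) = -7 + \left(-982215 + 38\right) = -7 - 982177 = -982184$)
$\frac{1}{F + O} = \frac{1}{-982184 - 660192} = \frac{1}{-1642376} = - \frac{1}{1642376}$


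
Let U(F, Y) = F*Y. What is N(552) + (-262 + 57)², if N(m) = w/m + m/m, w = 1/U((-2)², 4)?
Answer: 371173633/8832 ≈ 42026.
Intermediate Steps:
w = 1/16 (w = 1/((-2)²*4) = 1/(4*4) = 1/16 ≈ 0.062500)
N(m) = 1 + 1/(16*m) (N(m) = 1/(16*m) + m/m = 1/(16*m) + 1 = 1 + 1/(16*m))
N(552) + (-262 + 57)² = (1/16 + 552)/552 + (-262 + 57)² = (1/552)*(8833/16) + (-205)² = 8833/8832 + 42025 = 371173633/8832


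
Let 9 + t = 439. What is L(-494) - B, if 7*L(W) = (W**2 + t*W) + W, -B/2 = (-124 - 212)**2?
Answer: 230238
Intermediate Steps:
B = -225792 (B = -2*(-124 - 212)**2 = -2*(-336)**2 = -2*112896 = -225792)
t = 430 (t = -9 + 439 = 430)
L(W) = W**2/7 + 431*W/7 (L(W) = ((W**2 + 430*W) + W)/7 = (W**2 + 431*W)/7 = W**2/7 + 431*W/7)
L(-494) - B = (1/7)*(-494)*(431 - 494) - 1*(-225792) = (1/7)*(-494)*(-63) + 225792 = 4446 + 225792 = 230238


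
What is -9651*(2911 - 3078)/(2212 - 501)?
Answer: 1611717/1711 ≈ 941.97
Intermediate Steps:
-9651*(2911 - 3078)/(2212 - 501) = -9651/(1711/(-167)) = -9651/(1711*(-1/167)) = -9651/(-1711/167) = -9651*(-167/1711) = 1611717/1711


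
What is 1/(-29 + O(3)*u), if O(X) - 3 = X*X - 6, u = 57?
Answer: 1/313 ≈ 0.0031949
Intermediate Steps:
O(X) = -3 + X² (O(X) = 3 + (X*X - 6) = 3 + (X² - 6) = 3 + (-6 + X²) = -3 + X²)
1/(-29 + O(3)*u) = 1/(-29 + (-3 + 3²)*57) = 1/(-29 + (-3 + 9)*57) = 1/(-29 + 6*57) = 1/(-29 + 342) = 1/313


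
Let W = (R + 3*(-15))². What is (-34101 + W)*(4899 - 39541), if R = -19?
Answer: 1039433210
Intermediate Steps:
W = 4096 (W = (-19 + 3*(-15))² = (-19 - 45)² = (-64)² = 4096)
(-34101 + W)*(4899 - 39541) = (-34101 + 4096)*(4899 - 39541) = -30005*(-34642) = 1039433210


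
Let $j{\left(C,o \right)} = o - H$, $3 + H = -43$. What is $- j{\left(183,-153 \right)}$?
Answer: $107$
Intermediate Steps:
$H = -46$ ($H = -3 - 43 = -46$)
$j{\left(C,o \right)} = 46 + o$ ($j{\left(C,o \right)} = o - -46 = o + 46 = 46 + o$)
$- j{\left(183,-153 \right)} = - (46 - 153) = \left(-1\right) \left(-107\right) = 107$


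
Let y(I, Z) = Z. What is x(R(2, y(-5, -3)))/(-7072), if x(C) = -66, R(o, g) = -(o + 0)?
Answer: 33/3536 ≈ 0.0093326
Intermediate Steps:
R(o, g) = -o
x(R(2, y(-5, -3)))/(-7072) = -66/(-7072) = -66*(-1/7072) = 33/3536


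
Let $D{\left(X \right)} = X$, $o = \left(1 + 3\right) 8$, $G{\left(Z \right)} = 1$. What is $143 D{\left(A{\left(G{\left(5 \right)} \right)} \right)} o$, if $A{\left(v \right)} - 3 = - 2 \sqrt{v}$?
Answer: $4576$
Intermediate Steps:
$o = 32$ ($o = 4 \cdot 8 = 32$)
$A{\left(v \right)} = 3 - 2 \sqrt{v}$
$143 D{\left(A{\left(G{\left(5 \right)} \right)} \right)} o = 143 \left(3 - 2 \sqrt{1}\right) 32 = 143 \left(3 - 2\right) 32 = 143 \cdot 1 \cdot 32 = 143 \cdot 32 = 4576$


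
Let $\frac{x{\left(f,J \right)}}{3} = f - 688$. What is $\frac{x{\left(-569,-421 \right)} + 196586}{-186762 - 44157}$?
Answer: $- \frac{192815}{230919} \approx -0.83499$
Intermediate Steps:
$x{\left(f,J \right)} = -2064 + 3 f$ ($x{\left(f,J \right)} = 3 \left(f - 688\right) = 3 \left(-688 + f\right) = -2064 + 3 f$)
$\frac{x{\left(-569,-421 \right)} + 196586}{-186762 - 44157} = \frac{\left(-2064 + 3 \left(-569\right)\right) + 196586}{-186762 - 44157} = \frac{\left(-2064 - 1707\right) + 196586}{-230919} = \left(-3771 + 196586\right) \left(- \frac{1}{230919}\right) = 192815 \left(- \frac{1}{230919}\right) = - \frac{192815}{230919}$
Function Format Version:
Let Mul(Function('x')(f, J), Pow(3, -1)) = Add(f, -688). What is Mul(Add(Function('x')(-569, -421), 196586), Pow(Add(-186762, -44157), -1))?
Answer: Rational(-192815, 230919) ≈ -0.83499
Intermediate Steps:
Function('x')(f, J) = Add(-2064, Mul(3, f)) (Function('x')(f, J) = Mul(3, Add(f, -688)) = Mul(3, Add(-688, f)) = Add(-2064, Mul(3, f)))
Mul(Add(Function('x')(-569, -421), 196586), Pow(Add(-186762, -44157), -1)) = Mul(Add(Add(-2064, Mul(3, -569)), 196586), Pow(Add(-186762, -44157), -1)) = Mul(Add(Add(-2064, -1707), 196586), Pow(-230919, -1)) = Mul(Add(-3771, 196586), Rational(-1, 230919)) = Mul(192815, Rational(-1, 230919)) = Rational(-192815, 230919)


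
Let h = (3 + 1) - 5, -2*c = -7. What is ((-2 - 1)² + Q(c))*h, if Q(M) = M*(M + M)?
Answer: -67/2 ≈ -33.500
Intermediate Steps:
c = 7/2 (c = -½*(-7) = 7/2 ≈ 3.5000)
Q(M) = 2*M² (Q(M) = M*(2*M) = 2*M²)
h = -1 (h = 4 - 5 = -1)
((-2 - 1)² + Q(c))*h = ((-2 - 1)² + 2*(7/2)²)*(-1) = ((-3)² + 2*(49/4))*(-1) = (9 + 49/2)*(-1) = (67/2)*(-1) = -67/2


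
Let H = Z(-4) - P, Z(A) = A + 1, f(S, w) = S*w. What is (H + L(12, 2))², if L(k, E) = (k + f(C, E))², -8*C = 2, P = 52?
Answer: 95481/16 ≈ 5967.6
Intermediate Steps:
C = -¼ (C = -⅛*2 = -¼ ≈ -0.25000)
Z(A) = 1 + A
L(k, E) = (k - E/4)²
H = -55 (H = (1 - 4) - 1*52 = -3 - 52 = -55)
(H + L(12, 2))² = (-55 + (2 - 4*12)²/16)² = (-55 + (2 - 48)²/16)² = (-55 + (1/16)*(-46)²)² = (-55 + (1/16)*2116)² = (-55 + 529/4)² = (309/4)² = 95481/16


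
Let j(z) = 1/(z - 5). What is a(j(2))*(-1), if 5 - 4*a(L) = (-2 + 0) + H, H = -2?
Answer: -9/4 ≈ -2.2500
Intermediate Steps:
j(z) = 1/(-5 + z)
a(L) = 9/4 (a(L) = 5/4 - ((-2 + 0) - 2)/4 = 5/4 - (-2 - 2)/4 = 5/4 - 1/4*(-4) = 5/4 + 1 = 9/4)
a(j(2))*(-1) = (9/4)*(-1) = -9/4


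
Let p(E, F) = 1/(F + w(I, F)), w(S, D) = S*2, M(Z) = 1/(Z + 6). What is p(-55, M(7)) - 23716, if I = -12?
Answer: -7375689/311 ≈ -23716.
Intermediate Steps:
M(Z) = 1/(6 + Z)
w(S, D) = 2*S
p(E, F) = 1/(-24 + F) (p(E, F) = 1/(F + 2*(-12)) = 1/(F - 24) = 1/(-24 + F))
p(-55, M(7)) - 23716 = 1/(-24 + 1/(6 + 7)) - 23716 = 1/(-24 + 1/13) - 23716 = 1/(-311/13) - 23716 = -13/311 - 23716 = -7375689/311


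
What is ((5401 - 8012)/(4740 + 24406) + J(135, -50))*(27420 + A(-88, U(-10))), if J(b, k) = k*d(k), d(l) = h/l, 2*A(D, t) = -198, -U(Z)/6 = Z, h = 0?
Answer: -71335131/29146 ≈ -2447.5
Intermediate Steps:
U(Z) = -6*Z
A(D, t) = -99 (A(D, t) = (½)*(-198) = -99)
d(l) = 0 (d(l) = 0/l = 0)
J(b, k) = 0 (J(b, k) = k*0 = 0)
((5401 - 8012)/(4740 + 24406) + J(135, -50))*(27420 + A(-88, U(-10))) = ((5401 - 8012)/(4740 + 24406) + 0)*(27420 - 99) = (-2611/29146 + 0)*27321 = -2611/29146*27321 = -71335131/29146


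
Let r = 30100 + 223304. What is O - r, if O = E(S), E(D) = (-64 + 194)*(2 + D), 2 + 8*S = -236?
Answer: -514023/2 ≈ -2.5701e+5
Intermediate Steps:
S = -119/4 (S = -¼ + (⅛)*(-236) = -¼ - 59/2 = -119/4 ≈ -29.750)
E(D) = 260 + 130*D (E(D) = 130*(2 + D) = 260 + 130*D)
r = 253404
O = -7215/2 (O = 260 + 130*(-119/4) = 260 - 7735/2 = -7215/2 ≈ -3607.5)
O - r = -7215/2 - 1*253404 = -7215/2 - 253404 = -514023/2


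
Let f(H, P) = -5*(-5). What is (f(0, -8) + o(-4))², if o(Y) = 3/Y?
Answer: 9409/16 ≈ 588.06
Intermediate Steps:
f(H, P) = 25
(f(0, -8) + o(-4))² = (25 + 3/(-4))² = (25 + 3*(-¼))² = (25 - ¾)² = (97/4)² = 9409/16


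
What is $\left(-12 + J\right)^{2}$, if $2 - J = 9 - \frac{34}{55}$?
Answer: $\frac{1022121}{3025} \approx 337.89$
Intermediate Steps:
$J = - \frac{351}{55}$ ($J = 2 - \left(9 - \frac{34}{55}\right) = 2 - \frac{461}{55} = - \frac{351}{55} \approx -6.3818$)
$\left(-12 + J\right)^{2} = \left(-12 - \frac{351}{55}\right)^{2} = \left(- \frac{1011}{55}\right)^{2} = \frac{1022121}{3025}$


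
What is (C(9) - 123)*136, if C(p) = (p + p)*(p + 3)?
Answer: 12648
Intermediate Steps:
C(p) = 2*p*(3 + p) (C(p) = (2*p)*(3 + p) = 2*p*(3 + p))
(C(9) - 123)*136 = (2*9*(3 + 9) - 123)*136 = (2*9*12 - 123)*136 = (216 - 123)*136 = 93*136 = 12648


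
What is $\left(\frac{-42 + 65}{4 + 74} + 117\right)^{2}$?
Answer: $\frac{83704201}{6084} \approx 13758.0$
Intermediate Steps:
$\left(\frac{-42 + 65}{4 + 74} + 117\right)^{2} = \left(\frac{23}{78} + 117\right)^{2} = \left(\frac{9149}{78}\right)^{2} = \frac{83704201}{6084}$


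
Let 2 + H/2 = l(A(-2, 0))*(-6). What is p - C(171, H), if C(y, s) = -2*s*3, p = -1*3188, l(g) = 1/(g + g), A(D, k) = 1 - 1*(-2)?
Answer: -3224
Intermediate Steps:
A(D, k) = 3 (A(D, k) = 1 + 2 = 3)
l(g) = 1/(2*g)
p = -3188
H = -6 (H = -4 + 2*(((½)/3)*(-6)) = -4 + 2*(((½)*(⅓))*(-6)) = -4 + 2*((⅙)*(-6)) = -4 + 2*(-1) = -4 - 2 = -6)
C(y, s) = -6*s
p - C(171, H) = -3188 - (-6)*(-6) = -3188 - 1*36 = -3188 - 36 = -3224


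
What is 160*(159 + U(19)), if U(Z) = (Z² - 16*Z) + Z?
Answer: 37600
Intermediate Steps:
U(Z) = Z² - 15*Z
160*(159 + U(19)) = 160*(159 + 19*(-15 + 19)) = 160*(159 + 19*4) = 160*(159 + 76) = 160*235 = 37600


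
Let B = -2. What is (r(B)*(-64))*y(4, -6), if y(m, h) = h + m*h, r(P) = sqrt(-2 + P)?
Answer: 3840*I ≈ 3840.0*I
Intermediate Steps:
y(m, h) = h + h*m
(r(B)*(-64))*y(4, -6) = (sqrt(-2 - 2)*(-64))*(-6*(1 + 4)) = (sqrt(-4)*(-64))*(-6*5) = ((2*I)*(-64))*(-30) = -128*I*(-30) = 3840*I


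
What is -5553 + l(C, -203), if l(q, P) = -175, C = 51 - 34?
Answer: -5728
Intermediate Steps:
C = 17
-5553 + l(C, -203) = -5553 - 175 = -5728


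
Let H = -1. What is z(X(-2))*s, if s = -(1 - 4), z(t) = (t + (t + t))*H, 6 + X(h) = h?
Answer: 72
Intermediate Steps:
X(h) = -6 + h
z(t) = -3*t (z(t) = (t + (t + t))*(-1) = (t + 2*t)*(-1) = (3*t)*(-1) = -3*t)
s = 3 (s = -1*(-3) = 3)
z(X(-2))*s = -3*(-6 - 2)*3 = -3*(-8)*3 = 24*3 = 72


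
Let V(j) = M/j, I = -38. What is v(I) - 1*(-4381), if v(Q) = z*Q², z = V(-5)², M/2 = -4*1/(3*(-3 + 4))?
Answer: 1078141/225 ≈ 4791.7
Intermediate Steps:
M = -8/3 (M = 2*(-4*1/(3*(-3 + 4))) = 2*(-4/(1*3)) = 2*(-4/3) = -8/3 ≈ -2.6667)
V(j) = -8/(3*j)
z = 64/225 (z = (-8/3/(-5))² = (-8/3*(-⅕))² = (8/15)² = 64/225 ≈ 0.28444)
v(Q) = 64*Q²/225
v(I) - 1*(-4381) = (64/225)*(-38)² - 1*(-4381) = (64/225)*1444 + 4381 = 92416/225 + 4381 = 1078141/225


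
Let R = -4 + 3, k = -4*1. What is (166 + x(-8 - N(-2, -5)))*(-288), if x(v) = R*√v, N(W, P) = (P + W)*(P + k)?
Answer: -47808 + 288*I*√71 ≈ -47808.0 + 2426.7*I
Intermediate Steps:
k = -4
R = -1
N(W, P) = (-4 + P)*(P + W) (N(W, P) = (P + W)*(P - 4) = (P + W)*(-4 + P) = (-4 + P)*(P + W))
x(v) = -√v
(166 + x(-8 - N(-2, -5)))*(-288) = (166 - √(-8 - ((-5)² - 4*(-5) - 4*(-2) - 5*(-2))))*(-288) = (166 - √(-8 - (25 + 20 + 8 + 10)))*(-288) = (166 - √(-8 - 1*63))*(-288) = (166 - √(-8 - 63))*(-288) = (166 - √(-71))*(-288) = (166 - I*√71)*(-288) = -47808 + 288*I*√71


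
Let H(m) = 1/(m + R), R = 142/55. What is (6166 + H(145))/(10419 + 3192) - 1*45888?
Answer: -1689892845993/36826829 ≈ -45888.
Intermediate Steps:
R = 142/55 (R = 142*(1/55) = 142/55 ≈ 2.5818)
H(m) = 1/(142/55 + m) (H(m) = 1/(m + 142/55) = 1/(142/55 + m))
(6166 + H(145))/(10419 + 3192) - 1*45888 = (6166 + 55/(142 + 55*145))/(10419 + 3192) - 1*45888 = (6166 + 55/(142 + 7975))/13611 - 45888 = (6166 + 55/8117)*(1/13611) - 45888 = (50049477/8117)*(1/13611) - 45888 = 16683159/36826829 - 45888 = -1689892845993/36826829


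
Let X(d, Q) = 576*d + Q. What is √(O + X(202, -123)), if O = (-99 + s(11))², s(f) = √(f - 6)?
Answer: √(126035 - 198*√5) ≈ 354.39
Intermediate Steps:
s(f) = √(-6 + f)
O = (-99 + √5)² (O = (-99 + √(-6 + 11))² = (-99 + √5)² ≈ 9363.3)
X(d, Q) = Q + 576*d
√(O + X(202, -123)) = √((99 - √5)² + (-123 + 576*202)) = √((99 - √5)² + (-123 + 116352)) = √((99 - √5)² + 116229) = √(116229 + (99 - √5)²)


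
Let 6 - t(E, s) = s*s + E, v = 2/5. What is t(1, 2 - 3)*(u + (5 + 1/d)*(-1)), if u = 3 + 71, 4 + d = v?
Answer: 2494/9 ≈ 277.11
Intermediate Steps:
v = 2/5 (v = 2*(1/5) = 2/5 ≈ 0.40000)
t(E, s) = 6 - E - s**2 (t(E, s) = 6 - (s*s + E) = 6 - (s**2 + E) = 6 - (E + s**2) = 6 + (-E - s**2) = 6 - E - s**2)
d = -18/5 (d = -4 + 2/5 = -18/5 ≈ -3.6000)
u = 74
t(1, 2 - 3)*(u + (5 + 1/d)*(-1)) = (6 - 1*1 - (2 - 3)**2)*(74 + (5 + 1/(-18/5))*(-1)) = (6 - 1 - 1*(-1)**2)*(74 + (5 - 5/18)*(-1)) = (6 - 1 - 1*1)*(74 + (85/18)*(-1)) = (6 - 1 - 1)*(74 - 85/18) = 4*(1247/18) = 2494/9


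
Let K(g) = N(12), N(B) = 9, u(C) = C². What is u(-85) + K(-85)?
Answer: 7234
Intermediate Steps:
K(g) = 9
u(-85) + K(-85) = (-85)² + 9 = 7225 + 9 = 7234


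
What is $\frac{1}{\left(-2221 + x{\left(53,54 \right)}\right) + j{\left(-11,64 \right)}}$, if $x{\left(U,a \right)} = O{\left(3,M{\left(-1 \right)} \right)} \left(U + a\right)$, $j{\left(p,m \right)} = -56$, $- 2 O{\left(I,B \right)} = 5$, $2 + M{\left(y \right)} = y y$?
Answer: $- \frac{2}{5089} \approx -0.000393$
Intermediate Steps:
$M{\left(y \right)} = -2 + y^{2}$ ($M{\left(y \right)} = -2 + y y = -2 + y^{2}$)
$O{\left(I,B \right)} = - \frac{5}{2}$ ($O{\left(I,B \right)} = \left(- \frac{1}{2}\right) 5 = - \frac{5}{2}$)
$x{\left(U,a \right)} = - \frac{5 U}{2} - \frac{5 a}{2}$ ($x{\left(U,a \right)} = - \frac{5 \left(U + a\right)}{2} = - \frac{5 U}{2} - \frac{5 a}{2}$)
$\frac{1}{\left(-2221 + x{\left(53,54 \right)}\right) + j{\left(-11,64 \right)}} = \frac{1}{\left(-2221 - \frac{535}{2}\right) - 56} = \frac{1}{- \frac{4977}{2} - 56} = \frac{1}{- \frac{5089}{2}} = - \frac{2}{5089}$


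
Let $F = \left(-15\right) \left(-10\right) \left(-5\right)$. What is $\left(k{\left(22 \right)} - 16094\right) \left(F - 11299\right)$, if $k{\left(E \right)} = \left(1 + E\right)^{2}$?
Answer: $187542685$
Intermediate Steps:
$F = -750$ ($F = 150 \left(-5\right) = -750$)
$\left(k{\left(22 \right)} - 16094\right) \left(F - 11299\right) = \left(\left(1 + 22\right)^{2} - 16094\right) \left(-750 - 11299\right) = \left(23^{2} - 16094\right) \left(-12049\right) = \left(529 - 16094\right) \left(-12049\right) = \left(-15565\right) \left(-12049\right) = 187542685$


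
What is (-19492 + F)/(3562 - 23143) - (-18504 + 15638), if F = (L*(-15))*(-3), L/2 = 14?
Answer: 56137378/19581 ≈ 2866.9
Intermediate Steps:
L = 28 (L = 2*14 = 28)
F = 1260 (F = (28*(-15))*(-3) = -420*(-3) = 1260)
(-19492 + F)/(3562 - 23143) - (-18504 + 15638) = (-19492 + 1260)/(3562 - 23143) - (-18504 + 15638) = -18232/(-19581) - 1*(-2866) = -18232*(-1/19581) + 2866 = 18232/19581 + 2866 = 56137378/19581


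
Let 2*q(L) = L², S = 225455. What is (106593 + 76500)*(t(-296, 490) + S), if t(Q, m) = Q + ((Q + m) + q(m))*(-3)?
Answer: -24822467289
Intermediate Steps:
q(L) = L²/2
t(Q, m) = -3*m - 2*Q - 3*m²/2 (t(Q, m) = Q + ((Q + m) + m²/2)*(-3) = Q + (Q + m + m²/2)*(-3) = Q + (-3*Q - 3*m - 3*m²/2) = -3*m - 2*Q - 3*m²/2)
(106593 + 76500)*(t(-296, 490) + S) = (106593 + 76500)*((-3*490 - 2*(-296) - 3/2*490²) + 225455) = 183093*((-1470 + 592 - 3/2*240100) + 225455) = 183093*((-1470 + 592 - 360150) + 225455) = 183093*(-361028 + 225455) = 183093*(-135573) = -24822467289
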